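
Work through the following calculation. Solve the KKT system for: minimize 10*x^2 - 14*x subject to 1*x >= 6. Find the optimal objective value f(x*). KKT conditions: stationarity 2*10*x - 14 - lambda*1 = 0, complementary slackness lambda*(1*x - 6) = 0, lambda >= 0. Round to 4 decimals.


Step 1: Try lambda = 0 (constraint inactive).
x_unc = 14/(2*10) = 0.7
Check: 1*0.7 = 0.7 < 6 -- violated!
Step 2: Constraint must be active: 1*x = 6
x* = 6/1 = 6.0
lambda = (2*10*6.0 - 14)/1 = 106.0
Step 3: Compute optimal value.
f(x*) = 10*6.0^2 - 14*6.0 = 276.0


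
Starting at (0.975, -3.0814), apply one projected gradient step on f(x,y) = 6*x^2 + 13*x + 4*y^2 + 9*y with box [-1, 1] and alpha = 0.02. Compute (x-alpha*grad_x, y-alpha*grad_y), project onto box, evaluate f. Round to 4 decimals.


Step 1: Compute gradient at (0.975, -3.0814).
grad_x = 2*6*0.975 + 13 = 24.7
grad_y = 2*4*-3.0814 + 9 = -15.6512
Step 2: Gradient step.
x_raw = 0.975 - 0.02*24.7 = 0.481
y_raw = -3.0814 - 0.02*-15.6512 = -2.7684
Step 3: Project onto [-1, 1].
x_proj = clip(0.481) = 0.481
y_proj = clip(-2.7684) = -1.0
Step 4: Evaluate f.
f(0.481, -1.0) = 2.6412


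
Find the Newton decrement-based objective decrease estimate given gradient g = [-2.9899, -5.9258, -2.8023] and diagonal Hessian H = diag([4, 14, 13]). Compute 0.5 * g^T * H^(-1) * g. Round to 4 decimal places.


Step 1: H is diagonal, so H^(-1) * g = [-0.7475, -0.4233, -0.2156].
Step 2: g^T H^(-1) g = sum_i g_i^2 / H_ii
  = (-2.9899)^2/4 + (-5.9258)^2/14 + (-2.8023)^2/13
  = 2.2349 + 2.5082 + 0.6041 = 5.3472
Step 3: Objective decrease = 0.5 * g^T H^(-1) g = 2.6736


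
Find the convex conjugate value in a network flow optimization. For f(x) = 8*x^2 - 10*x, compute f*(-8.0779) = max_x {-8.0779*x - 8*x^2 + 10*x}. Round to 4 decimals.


f*(y) = sup_x {y*x - a*x^2 - b*x} = sup_x {(y-b)*x - a*x^2}
FOC: (y - b) - 2a*x = 0 => x* = (y - b)/(2a)
x* = (-8.0779 + 10)/(2*8) = 0.1201
f*(-8.0779) = (y-b)^2/(4a) = (-8.0779 + 10)^2/(4*8)
= 3.6945/32 = 0.1155


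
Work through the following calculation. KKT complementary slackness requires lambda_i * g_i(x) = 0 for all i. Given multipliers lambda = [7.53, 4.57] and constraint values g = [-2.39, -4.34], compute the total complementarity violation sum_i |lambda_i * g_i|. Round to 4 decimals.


KKT complementary slackness check:
lambda_1 * g_1 = 7.53 * -2.39 = -17.9967
lambda_2 * g_2 = 4.57 * -4.34 = -19.8338
Total violation = 17.9967 + 19.8338 = 37.8305


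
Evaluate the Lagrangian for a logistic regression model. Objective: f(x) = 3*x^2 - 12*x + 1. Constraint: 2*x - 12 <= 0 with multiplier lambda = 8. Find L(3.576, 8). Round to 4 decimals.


Step 1: Evaluate f(x).
f(3.576) = 3*3.576^2 - 12*3.576 + 1 = -3.5487
Step 2: Evaluate g(x).
g(3.576) = 2*3.576 - 12 = -4.848
Step 3: Compute Lagrangian.
L = -3.5487 + 8*-4.848 = -42.3327


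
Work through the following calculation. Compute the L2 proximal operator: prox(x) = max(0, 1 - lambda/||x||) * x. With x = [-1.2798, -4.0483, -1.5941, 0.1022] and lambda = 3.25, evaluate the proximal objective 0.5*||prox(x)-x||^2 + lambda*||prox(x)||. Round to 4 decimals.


Step 1: Compute ||x||.
||x|| = 4.5363
Step 2: Compute scaling factor.
scale = max(0, 1 - 3.25/4.5363) = 0.2836
Step 3: prox(x) = [-0.3629, -1.1479, -0.452, 0.029]
||prox(x)|| = 1.2863
Step 4: Proximal objective.
0.5*||prox-x||^2 = 5.2813
lambda*||prox|| = 4.1805
Total = 9.4618


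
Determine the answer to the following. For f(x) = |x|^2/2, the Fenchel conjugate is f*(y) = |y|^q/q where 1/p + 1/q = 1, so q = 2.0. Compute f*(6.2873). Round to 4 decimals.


The conjugate exponent q satisfies 1/p + 1/q = 1.
p = 2, so q = 2/(2 - 1) = 2.0
|y|^q = 6.2873^2.0 = 39.5301
f*(6.2873) = 39.5301 / 2.0 = 19.7651


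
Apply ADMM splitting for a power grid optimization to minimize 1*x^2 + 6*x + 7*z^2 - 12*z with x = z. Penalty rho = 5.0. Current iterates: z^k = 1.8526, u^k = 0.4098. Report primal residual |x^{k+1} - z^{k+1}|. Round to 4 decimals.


ADMM iteration with rho = 5.0, z^k = 1.8526, u^k = 0.4098
Step 1: x-update.
Minimize 1*x^2 + 6*x + (5.0/2)*(x - 1.8526 + 0.4098)^2
FOC: (2*1 + 5.0)*x = -6 + 5.0*(1.8526 - 0.4098)
x^{k+1} = 0.1734
Step 2: z-update.
Minimize 7*z^2 - 12*z + (5.0/2)*(0.1734 - z + 0.4098)^2
FOC: (2*7 + 5.0)*z = 12 + 5.0*(0.1734 + 0.4098)
z^{k+1} = 0.7851
Step 3: u-update.
u^{k+1} = 0.4098 + 0.1734 - 0.7851 = -0.2018
Step 4: Primal residual = |0.1734 - 0.7851| = 0.6116


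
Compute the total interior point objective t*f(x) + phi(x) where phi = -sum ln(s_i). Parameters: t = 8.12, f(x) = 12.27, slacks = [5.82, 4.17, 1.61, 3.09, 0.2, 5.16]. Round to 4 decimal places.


Step 1: Compute log-barrier.
ln values: [1.7613, 1.4279, 0.4762, 1.1282, -1.6094, 1.6409]
phi = -(1.7613 + 1.4279 + 0.4762 + 1.1282 - 1.6094 + 1.6409) = -4.8251
Step 2: Compute augmented objective.
t*f(x) = 8.12*12.27 = 99.6324
Total = 99.6324 - 4.8251 = 94.8073


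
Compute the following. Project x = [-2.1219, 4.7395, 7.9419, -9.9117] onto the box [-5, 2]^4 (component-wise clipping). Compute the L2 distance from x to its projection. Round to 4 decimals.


Project each component onto [-5, 2].
clip(-2.1219) = -2.1219, clip(4.7395) = 2.0, clip(7.9419) = 2.0, clip(-9.9117) = -5.0
Projection = [-2.1219, 2.0, 2.0, -5.0]
Squared diffs: [0.0, 7.5049, 35.3062, 24.1248]
Distance = sqrt(66.9359) = 8.1814


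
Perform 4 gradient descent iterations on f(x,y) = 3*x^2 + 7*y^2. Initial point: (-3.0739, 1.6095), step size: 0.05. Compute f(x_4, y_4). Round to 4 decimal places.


Gradient descent on f(x,y) = 3*x^2 + 7*y^2.
Starting point: (-3.0739, 1.6095), alpha = 0.05
Step 1: grad_x = 2*3*-3.0739 = -18.4434, grad_y = 2*7*1.6095 = 22.533
  x_1 = -3.0739 - 0.05*-18.4434 = -2.1517
  y_1 = 1.6095 - 0.05*22.533 = 0.4829
Step 2: grad_x = 2*3*-2.1517 = -12.9104, grad_y = 2*7*0.4829 = 6.7599
  x_2 = -2.1517 - 0.05*-12.9104 = -1.5062
  y_2 = 0.4829 - 0.05*6.7599 = 0.1449
Step 3: grad_x = 2*3*-1.5062 = -9.0373, grad_y = 2*7*0.1449 = 2.028
  x_3 = -1.5062 - 0.05*-9.0373 = -1.0543
  y_3 = 0.1449 - 0.05*2.028 = 0.0435
Step 4: grad_x = 2*3*-1.0543 = -6.3261, grad_y = 2*7*0.0435 = 0.6084
  x_4 = -1.0543 - 0.05*-6.3261 = -0.738
  y_4 = 0.0435 - 0.05*0.6084 = 0.013
f(-0.738, 0.013) = 3*(-0.738)^2 + 7*0.013^2 = 1.6353


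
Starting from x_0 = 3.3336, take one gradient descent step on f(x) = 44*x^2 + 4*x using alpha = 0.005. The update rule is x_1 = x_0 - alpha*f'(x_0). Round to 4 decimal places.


We compute the gradient at x_0 and apply the update.
f'(x) = 88*x + 4
f'(3.3336) = 88*3.3336 + 4 = 297.3568
x_1 = 3.3336 - 0.005*297.3568 = 1.8468


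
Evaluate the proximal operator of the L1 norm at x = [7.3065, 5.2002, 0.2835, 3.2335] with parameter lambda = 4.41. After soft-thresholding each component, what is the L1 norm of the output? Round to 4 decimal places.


Soft-thresholding with lambda = 4.41:
prox(7.3065) = sign(7.3065)*max(|7.3065| - 4.41, 0) = 2.8965
prox(5.2002) = sign(5.2002)*max(|5.2002| - 4.41, 0) = 0.7902
prox(0.2835) = sign(0.2835)*max(|0.2835| - 4.41, 0) = 0.0
prox(3.2335) = sign(3.2335)*max(|3.2335| - 4.41, 0) = 0.0
prox(x) = [2.8965, 0.7902, 0.0, 0.0]
||prox(x)||_1 = 2.8965 + 0.7902 + 0.0 + 0.0 = 3.6867


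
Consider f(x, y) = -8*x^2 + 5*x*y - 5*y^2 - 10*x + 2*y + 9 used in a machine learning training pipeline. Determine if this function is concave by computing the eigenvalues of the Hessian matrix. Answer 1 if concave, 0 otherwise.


The Hessian of f(x,y) = -8*x^2 + 5*x*y - 5*y^2 - 10*x + 2*y + 9 is:
H = [[-16, 5], [5, -10]]
Trace = -16 - 10 = -26
Determinant = -16*-10 - (5)^2 = 135
Discriminant = (-26)^2 - 4*135 = 136.0
Eigenvalues: lambda_1 = -18.831, lambda_2 = -7.169
The function is concave.

1


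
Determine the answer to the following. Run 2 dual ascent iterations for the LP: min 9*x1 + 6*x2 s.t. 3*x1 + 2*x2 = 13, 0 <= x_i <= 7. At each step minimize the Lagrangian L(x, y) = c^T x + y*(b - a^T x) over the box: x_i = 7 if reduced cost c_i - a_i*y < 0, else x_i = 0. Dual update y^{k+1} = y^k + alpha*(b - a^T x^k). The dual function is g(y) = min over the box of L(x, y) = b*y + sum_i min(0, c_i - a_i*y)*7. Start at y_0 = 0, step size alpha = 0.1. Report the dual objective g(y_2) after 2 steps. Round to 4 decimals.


Dual ascent for LP: min 9*x1 + 6*x2, 3*x1 + 2*x2 = 13, 0 <= x_i <= 7
Step 1: y^k = 0.0, reduced costs: (9.0, 6.0)
  x^k = (0.0, 0.0), subgradient = b - a^T x = 13.0
  y^{k+1} = 0.0 + 0.1*13.0 = 1.3
Step 2: y^k = 1.3, reduced costs: (5.1, 3.4)
  x^k = (0.0, 0.0), subgradient = b - a^T x = 13.0
  y^{k+1} = 1.3 + 0.1*13.0 = 2.6
Dual objective at y_2 = 2.6: reduced costs (1.2, 0.8), box minimizer x = (0.0, 0.0)
g(y_2) = b*y + (c1 - a1*y)*x1 + (c2 - a2*y)*x2 = 13*2.6 + 1.2*0.0 + 0.8*0.0 = 33.8 + 0.0 + 0.0 = 33.8


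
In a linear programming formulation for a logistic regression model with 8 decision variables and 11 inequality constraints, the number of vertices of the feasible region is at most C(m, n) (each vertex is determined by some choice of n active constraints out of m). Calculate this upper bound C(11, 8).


Each vertex corresponds to some choice of n active constraints out of m, so the number of vertices is at most C(m, n) = m! / (n!(m-n)!).
m = 11, n = 8
Numerator: 11 * 10 * 9 * 8 * 7 * 6 * 5 * 4
Denominator: 8! = 40320
C(11, 8) = 165


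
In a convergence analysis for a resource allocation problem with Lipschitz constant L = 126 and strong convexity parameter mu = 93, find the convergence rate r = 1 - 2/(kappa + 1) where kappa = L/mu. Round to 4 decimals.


Step 1: Compute the condition number.
kappa = L/mu = 126/93 = 1.3548
Step 2: Compute the convergence rate.
r = 1 - 2/(kappa + 1) = 1 - 2*mu/(L + mu) = (L - mu)/(L + mu) = 33/219 = 0.1507


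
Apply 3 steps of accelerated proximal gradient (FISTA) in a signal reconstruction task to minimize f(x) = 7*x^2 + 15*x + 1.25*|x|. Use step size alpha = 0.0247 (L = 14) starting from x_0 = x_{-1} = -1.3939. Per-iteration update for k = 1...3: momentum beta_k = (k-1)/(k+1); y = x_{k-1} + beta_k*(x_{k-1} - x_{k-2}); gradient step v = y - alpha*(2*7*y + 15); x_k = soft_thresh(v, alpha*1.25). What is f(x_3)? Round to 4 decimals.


FISTA on f(x) = 7*x^2 + 15*x + 1.25*|x|
L = 14, alpha = 0.0247
Iteration 1: beta = 0.0, y = -1.3939 + 0.0*(-1.3939 + 1.3939) = -1.3939
  grad(y) = -4.5146, v = y - alpha*grad = -1.2824
  prox(v) = soft_thresh(-1.2824, 0.0309) = -1.2515
Iteration 2: beta = 0.3333, y = -1.2515 + 0.3333*(-1.2515 + 1.3939) = -1.2041
  grad(y) = -1.8567, v = y - alpha*grad = -1.1582
  prox(v) = soft_thresh(-1.1582, 0.0309) = -1.1273
Iteration 3: beta = 0.5, y = -1.1273 + 0.5*(-1.1273 + 1.2515) = -1.0652
  grad(y) = 0.087, v = y - alpha*grad = -1.0674
  prox(v) = soft_thresh(-1.0674, 0.0309) = -1.0365
f(x_3) = 7*(-1.0365)^2 + 15*(-1.0365) + 1.25*|-1.0365| = -6.7316


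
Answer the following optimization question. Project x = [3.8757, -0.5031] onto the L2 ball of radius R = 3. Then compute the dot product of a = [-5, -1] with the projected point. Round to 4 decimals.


Step 1: Compute ||x|| (intermediates to 6 decimals).
||x|| = sqrt(3.8757^2 + (-0.5031)^2) = 3.908217
Step 2: Project.
Since ||x|| > R, scale = R/||x|| = 3/3.908217 = 0.767613, proj(x) = scale * x
proj(x) = [2.975038, -0.386186]
Step 3: Dot product.
a^T * proj(x) = -5*2.975038 - 1*(-0.386186) = -14.489


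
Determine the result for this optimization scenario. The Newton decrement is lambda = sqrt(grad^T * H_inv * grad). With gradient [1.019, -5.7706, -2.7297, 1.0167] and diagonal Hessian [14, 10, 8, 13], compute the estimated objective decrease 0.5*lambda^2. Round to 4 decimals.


Step 1: H is diagonal, so H^(-1) * g = [0.0728, -0.5771, -0.3412, 0.0782].
Step 2: g^T H^(-1) g = sum_i g_i^2 / H_ii
  = (1.019)^2/14 + (-5.7706)^2/10 + (-2.7297)^2/8 + (1.0167)^2/13
  = 0.0742 + 3.33 + 0.9314 + 0.0795 = 4.4151
Step 3: Objective decrease = 0.5 * g^T H^(-1) g = 2.2075


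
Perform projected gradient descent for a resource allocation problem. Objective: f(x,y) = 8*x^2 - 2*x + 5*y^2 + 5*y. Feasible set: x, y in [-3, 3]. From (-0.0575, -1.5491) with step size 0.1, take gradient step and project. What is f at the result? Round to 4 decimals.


Step 1: Compute gradient at (-0.0575, -1.5491).
grad_x = 2*8*-0.0575 - 2 = -2.92
grad_y = 2*5*-1.5491 + 5 = -10.491
Step 2: Gradient step.
x_raw = -0.0575 - 0.1*-2.92 = 0.2345
y_raw = -1.5491 - 0.1*-10.491 = -0.5
Step 3: Project onto [-3, 3].
x_proj = clip(0.2345) = 0.2345
y_proj = clip(-0.5) = -0.5
Step 4: Evaluate f.
f(0.2345, -0.5) = -1.2791


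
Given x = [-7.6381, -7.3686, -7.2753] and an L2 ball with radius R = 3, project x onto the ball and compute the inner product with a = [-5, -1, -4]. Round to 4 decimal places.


Step 1: Compute ||x|| (intermediates to 6 decimals).
||x|| = sqrt((-7.6381)^2 + (-7.3686)^2 + (-7.2753)^2) = 12.867277
Step 2: Project.
Since ||x|| > R, scale = R/||x|| = 3/12.867277 = 0.23315, proj(x) = scale * x
proj(x) = [-1.780823, -1.717989, -1.696236]
Step 3: Dot product.
a^T * proj(x) = -5*(-1.780823) - 1*(-1.717989) - 4*(-1.696236) = 17.407


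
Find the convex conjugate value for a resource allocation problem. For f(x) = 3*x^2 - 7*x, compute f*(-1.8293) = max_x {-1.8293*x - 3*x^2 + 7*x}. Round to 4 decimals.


f*(y) = sup_x {y*x - a*x^2 - b*x} = sup_x {(y-b)*x - a*x^2}
FOC: (y - b) - 2a*x = 0 => x* = (y - b)/(2a)
x* = (-1.8293 + 7)/(2*3) = 0.8618
f*(-1.8293) = (y-b)^2/(4a) = (-1.8293 + 7)^2/(4*3)
= 26.7361/12 = 2.228


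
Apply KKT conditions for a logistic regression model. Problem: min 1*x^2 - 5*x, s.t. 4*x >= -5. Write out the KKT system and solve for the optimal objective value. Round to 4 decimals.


Step 1: Try lambda = 0 (constraint inactive).
Stationarity: 2*1*x - 5 = 0
x* = 5/(2*1) = 2.5
Check constraint: 4*2.5 = 10.0 >= -5 -- satisfied.
Step 2: Compute optimal value.
f(x*) = 1*2.5^2 - 5*2.5 = -6.25


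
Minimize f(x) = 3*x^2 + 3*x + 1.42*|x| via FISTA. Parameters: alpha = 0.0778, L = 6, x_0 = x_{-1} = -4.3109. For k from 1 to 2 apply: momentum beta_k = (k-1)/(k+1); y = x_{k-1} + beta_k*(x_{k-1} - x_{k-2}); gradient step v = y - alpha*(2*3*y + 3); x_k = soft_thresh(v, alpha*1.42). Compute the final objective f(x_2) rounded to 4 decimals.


FISTA on f(x) = 3*x^2 + 3*x + 1.42*|x|
L = 6, alpha = 0.0778
Iteration 1: beta = 0.0, y = -4.3109 + 0.0*(-4.3109 + 4.3109) = -4.3109
  grad(y) = -22.8654, v = y - alpha*grad = -2.532
  prox(v) = soft_thresh(-2.532, 0.1105) = -2.4215
Iteration 2: beta = 0.3333, y = -2.4215 + 0.3333*(-2.4215 + 4.3109) = -1.7917
  grad(y) = -7.7502, v = y - alpha*grad = -1.1887
  prox(v) = soft_thresh(-1.1887, 0.1105) = -1.0783
f(x_2) = 3*(-1.0783)^2 + 3*(-1.0783) + 1.42*|-1.0783| = 1.7843


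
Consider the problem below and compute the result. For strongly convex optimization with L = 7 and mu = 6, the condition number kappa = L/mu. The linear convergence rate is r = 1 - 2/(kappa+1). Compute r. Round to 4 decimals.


Step 1: Compute the condition number.
kappa = L/mu = 7/6 = 1.1667
Step 2: Compute the convergence rate.
r = 1 - 2/(kappa + 1) = 1 - 2*mu/(L + mu) = (L - mu)/(L + mu) = 1/13 = 0.0769


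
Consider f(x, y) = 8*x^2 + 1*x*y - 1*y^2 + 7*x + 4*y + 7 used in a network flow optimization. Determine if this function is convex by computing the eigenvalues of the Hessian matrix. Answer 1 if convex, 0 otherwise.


The Hessian of f(x,y) = 8*x^2 + 1*x*y - 1*y^2 + 7*x + 4*y + 7 is:
H = [[16, 1], [1, -2]]
Trace = 16 - 2 = 14
Determinant = 16*-2 - (1)^2 = -33
Discriminant = (14)^2 - 4*-33 = 328.0
Eigenvalues: lambda_1 = -2.0554, lambda_2 = 16.0554
The function is not convex.

0


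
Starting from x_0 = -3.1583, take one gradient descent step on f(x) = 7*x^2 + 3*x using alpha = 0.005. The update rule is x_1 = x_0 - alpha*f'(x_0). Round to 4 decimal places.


We compute the gradient at x_0 and apply the update.
f'(x) = 14*x + 3
f'(-3.1583) = 14*-3.1583 + 3 = -41.2162
x_1 = -3.1583 - 0.005*-41.2162 = -2.9522


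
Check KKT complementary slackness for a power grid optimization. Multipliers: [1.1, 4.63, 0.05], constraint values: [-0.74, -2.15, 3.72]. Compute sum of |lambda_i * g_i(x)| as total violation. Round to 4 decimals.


KKT complementary slackness check:
lambda_1 * g_1 = 1.1 * -0.74 = -0.814
lambda_2 * g_2 = 4.63 * -2.15 = -9.9545
lambda_3 * g_3 = 0.05 * 3.72 = 0.186
Total violation = 0.814 + 9.9545 + 0.186 = 10.9545


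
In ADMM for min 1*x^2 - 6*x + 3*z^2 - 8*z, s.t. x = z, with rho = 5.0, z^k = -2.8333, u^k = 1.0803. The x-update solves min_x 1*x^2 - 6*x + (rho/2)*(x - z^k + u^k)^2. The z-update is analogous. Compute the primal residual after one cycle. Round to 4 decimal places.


ADMM iteration with rho = 5.0, z^k = -2.8333, u^k = 1.0803
Step 1: x-update.
Minimize 1*x^2 - 6*x + (5.0/2)*(x + 2.8333 + 1.0803)^2
FOC: (2*1 + 5.0)*x = 6 + 5.0*(-2.8333 - 1.0803)
x^{k+1} = -1.9383
Step 2: z-update.
Minimize 3*z^2 - 8*z + (5.0/2)*(-1.9383 - z + 1.0803)^2
FOC: (2*3 + 5.0)*z = 8 + 5.0*(-1.9383 + 1.0803)
z^{k+1} = 0.3373
Step 3: u-update.
u^{k+1} = 1.0803 - 1.9383 - 0.3373 = -1.1953
Step 4: Primal residual = |-1.9383 - 0.3373| = 2.2756


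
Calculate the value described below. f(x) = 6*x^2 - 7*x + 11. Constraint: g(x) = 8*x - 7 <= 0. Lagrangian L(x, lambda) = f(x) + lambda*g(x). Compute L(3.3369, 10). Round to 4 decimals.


Step 1: Evaluate f(x).
f(3.3369) = 6*3.3369^2 - 7*3.3369 + 11 = 54.4511
Step 2: Evaluate g(x).
g(3.3369) = 8*3.3369 - 7 = 19.6952
Step 3: Compute Lagrangian.
L = 54.4511 + 10*19.6952 = 251.4031


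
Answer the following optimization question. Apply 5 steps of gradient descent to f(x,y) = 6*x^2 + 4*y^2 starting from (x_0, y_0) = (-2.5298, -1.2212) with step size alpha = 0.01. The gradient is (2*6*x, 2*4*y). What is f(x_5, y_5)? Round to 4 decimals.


Gradient descent on f(x,y) = 6*x^2 + 4*y^2.
Starting point: (-2.5298, -1.2212), alpha = 0.01
Step 1: grad_x = 2*6*-2.5298 = -30.3576, grad_y = 2*4*-1.2212 = -9.7696
  x_1 = -2.5298 - 0.01*-30.3576 = -2.2262
  y_1 = -1.2212 - 0.01*-9.7696 = -1.1235
Step 2: grad_x = 2*6*-2.2262 = -26.7147, grad_y = 2*4*-1.1235 = -8.988
  x_2 = -2.2262 - 0.01*-26.7147 = -1.9591
  y_2 = -1.1235 - 0.01*-8.988 = -1.0336
Step 3: grad_x = 2*6*-1.9591 = -23.5089, grad_y = 2*4*-1.0336 = -8.269
  x_3 = -1.9591 - 0.01*-23.5089 = -1.724
  y_3 = -1.0336 - 0.01*-8.269 = -0.9509
Step 4: grad_x = 2*6*-1.724 = -20.6879, grad_y = 2*4*-0.9509 = -7.6075
  x_4 = -1.724 - 0.01*-20.6879 = -1.5171
  y_4 = -0.9509 - 0.01*-7.6075 = -0.8749
Step 5: grad_x = 2*6*-1.5171 = -18.2053, grad_y = 2*4*-0.8749 = -6.9989
  x_5 = -1.5171 - 0.01*-18.2053 = -1.3351
  y_5 = -0.8749 - 0.01*-6.9989 = -0.8049
f(-1.3351, -0.8049) = 6*(-1.3351)^2 + 4*(-0.8049)^2 = 13.2855


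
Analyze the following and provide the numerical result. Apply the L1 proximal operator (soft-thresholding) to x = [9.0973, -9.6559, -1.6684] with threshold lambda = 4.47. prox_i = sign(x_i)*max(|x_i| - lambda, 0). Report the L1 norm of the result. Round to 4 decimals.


Soft-thresholding with lambda = 4.47:
prox(9.0973) = sign(9.0973)*max(|9.0973| - 4.47, 0) = 4.6273
prox(-9.6559) = sign(-9.6559)*max(|-9.6559| - 4.47, 0) = -5.1859
prox(-1.6684) = sign(-1.6684)*max(|-1.6684| - 4.47, 0) = 0.0
prox(x) = [4.6273, -5.1859, 0.0]
||prox(x)||_1 = 4.6273 + 5.1859 + 0.0 = 9.8132


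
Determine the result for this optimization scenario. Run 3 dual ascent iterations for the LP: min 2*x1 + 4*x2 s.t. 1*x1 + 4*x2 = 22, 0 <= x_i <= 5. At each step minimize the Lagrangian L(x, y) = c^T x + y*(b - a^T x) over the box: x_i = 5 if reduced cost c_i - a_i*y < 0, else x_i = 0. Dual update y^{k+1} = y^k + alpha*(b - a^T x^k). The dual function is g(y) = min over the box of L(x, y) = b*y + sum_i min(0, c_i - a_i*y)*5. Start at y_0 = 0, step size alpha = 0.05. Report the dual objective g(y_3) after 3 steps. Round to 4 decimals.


Dual ascent for LP: min 2*x1 + 4*x2, 1*x1 + 4*x2 = 22, 0 <= x_i <= 5
Step 1: y^k = 0.0, reduced costs: (2.0, 4.0)
  x^k = (0.0, 0.0), subgradient = b - a^T x = 22.0
  y^{k+1} = 0.0 + 0.05*22.0 = 1.1
Step 2: y^k = 1.1, reduced costs: (0.9, -0.4)
  x^k = (0.0, 5.0), subgradient = b - a^T x = 2.0
  y^{k+1} = 1.1 + 0.05*2.0 = 1.2
Step 3: y^k = 1.2, reduced costs: (0.8, -0.8)
  x^k = (0.0, 5.0), subgradient = b - a^T x = 2.0
  y^{k+1} = 1.2 + 0.05*2.0 = 1.3
Dual objective at y_3 = 1.3: reduced costs (0.7, -1.2), box minimizer x = (0.0, 5.0)
g(y_3) = b*y + (c1 - a1*y)*x1 + (c2 - a2*y)*x2 = 22*1.3 + 0.7*0.0 + (-1.2)*5.0 = 28.6 + 0.0 - 6.0 = 22.6


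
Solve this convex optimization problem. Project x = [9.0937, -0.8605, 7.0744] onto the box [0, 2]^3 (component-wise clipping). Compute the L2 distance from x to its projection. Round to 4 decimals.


Project each component onto [0, 2].
clip(9.0937) = 2.0, clip(-0.8605) = 0.0, clip(7.0744) = 2.0
Projection = [2.0, 0.0, 2.0]
Squared diffs: [50.3206, 0.7405, 25.7495]
Distance = sqrt(76.8106) = 8.7642


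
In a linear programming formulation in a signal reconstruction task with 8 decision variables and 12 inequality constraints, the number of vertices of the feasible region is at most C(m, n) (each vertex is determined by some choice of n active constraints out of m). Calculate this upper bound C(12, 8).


Each vertex corresponds to some choice of n active constraints out of m, so the number of vertices is at most C(m, n) = m! / (n!(m-n)!).
m = 12, n = 8
Numerator: 12 * 11 * 10 * 9 * 8 * 7 * 6 * 5
Denominator: 8! = 40320
C(12, 8) = 495


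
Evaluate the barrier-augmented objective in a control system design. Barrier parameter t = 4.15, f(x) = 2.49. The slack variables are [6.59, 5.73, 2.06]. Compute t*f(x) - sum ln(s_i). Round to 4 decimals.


Step 1: Compute log-barrier.
ln values: [1.8856, 1.7457, 0.7227]
phi = -(1.8856 + 1.7457 + 0.7227) = -4.354
Step 2: Compute augmented objective.
t*f(x) = 4.15*2.49 = 10.3335
Total = 10.3335 - 4.354 = 5.9795


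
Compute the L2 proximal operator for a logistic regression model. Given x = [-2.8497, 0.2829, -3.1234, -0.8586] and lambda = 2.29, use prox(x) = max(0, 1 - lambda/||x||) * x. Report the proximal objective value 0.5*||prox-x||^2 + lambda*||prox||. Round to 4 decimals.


Step 1: Compute ||x||.
||x|| = 4.3236
Step 2: Compute scaling factor.
scale = max(0, 1 - 2.29/4.3236) = 0.4704
Step 3: prox(x) = [-1.3404, 0.1331, -1.4691, -0.4038]
||prox(x)|| = 2.0336
Step 4: Proximal objective.
0.5*||prox-x||^2 = 2.6221
lambda*||prox|| = 4.6569
Total = 7.279


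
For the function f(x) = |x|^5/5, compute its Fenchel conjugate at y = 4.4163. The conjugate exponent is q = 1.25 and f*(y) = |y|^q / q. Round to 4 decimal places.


The conjugate exponent q satisfies 1/p + 1/q = 1.
p = 5, so q = 5/(5 - 1) = 1.25
|y|^q = 4.4163^1.25 = 6.4021
f*(4.4163) = 6.4021 / 1.25 = 5.1217


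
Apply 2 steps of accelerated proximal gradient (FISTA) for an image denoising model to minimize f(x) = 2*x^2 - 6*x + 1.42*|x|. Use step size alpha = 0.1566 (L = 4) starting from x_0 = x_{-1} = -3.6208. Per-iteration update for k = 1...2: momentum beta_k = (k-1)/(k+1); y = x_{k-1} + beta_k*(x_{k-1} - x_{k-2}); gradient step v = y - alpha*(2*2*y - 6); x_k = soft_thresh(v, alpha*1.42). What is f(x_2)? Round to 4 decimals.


FISTA on f(x) = 2*x^2 - 6*x + 1.42*|x|
L = 4, alpha = 0.1566
Iteration 1: beta = 0.0, y = -3.6208 + 0.0*(-3.6208 + 3.6208) = -3.6208
  grad(y) = -20.4832, v = y - alpha*grad = -0.4131
  prox(v) = soft_thresh(-0.4131, 0.2224) = -0.1908
Iteration 2: beta = 0.3333, y = -0.1908 + 0.3333*(-0.1908 + 3.6208) = 0.9526
  grad(y) = -2.1896, v = y - alpha*grad = 1.2955
  prox(v) = soft_thresh(1.2955, 0.2224) = 1.0731
f(x_2) = 2*1.0731^2 - 6*1.0731 + 1.42*|1.0731| = -2.6117


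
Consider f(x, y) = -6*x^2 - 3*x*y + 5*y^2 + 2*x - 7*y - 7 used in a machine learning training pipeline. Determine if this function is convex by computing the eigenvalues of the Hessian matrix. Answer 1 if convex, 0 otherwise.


The Hessian of f(x,y) = -6*x^2 - 3*x*y + 5*y^2 + 2*x - 7*y - 7 is:
H = [[-12, -3], [-3, 10]]
Trace = -12 + 10 = -2
Determinant = -12*10 - (-3)^2 = -129
Discriminant = (-2)^2 - 4*-129 = 520.0
Eigenvalues: lambda_1 = -12.4018, lambda_2 = 10.4018
The function is not convex.

0


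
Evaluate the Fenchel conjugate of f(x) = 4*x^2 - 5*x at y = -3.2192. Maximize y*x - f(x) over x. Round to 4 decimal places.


f*(y) = sup_x {y*x - a*x^2 - b*x} = sup_x {(y-b)*x - a*x^2}
FOC: (y - b) - 2a*x = 0 => x* = (y - b)/(2a)
x* = (-3.2192 + 5)/(2*4) = 0.2226
f*(-3.2192) = (y-b)^2/(4a) = (-3.2192 + 5)^2/(4*4)
= 3.1712/16 = 0.1982


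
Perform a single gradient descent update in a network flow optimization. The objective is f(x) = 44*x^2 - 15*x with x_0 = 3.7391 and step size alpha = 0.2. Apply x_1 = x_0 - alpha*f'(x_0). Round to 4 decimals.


We compute the gradient at x_0 and apply the update.
f'(x) = 88*x - 15
f'(3.7391) = 88*3.7391 - 15 = 314.0408
x_1 = 3.7391 - 0.2*314.0408 = -59.0691


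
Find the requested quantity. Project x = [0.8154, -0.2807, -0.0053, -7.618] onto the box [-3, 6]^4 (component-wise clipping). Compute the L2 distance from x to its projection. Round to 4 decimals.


Project each component onto [-3, 6].
clip(0.8154) = 0.8154, clip(-0.2807) = -0.2807, clip(-0.0053) = -0.0053, clip(-7.618) = -3.0
Projection = [0.8154, -0.2807, -0.0053, -3.0]
Squared diffs: [0.0, 0.0, 0.0, 21.3259]
Distance = sqrt(21.3259) = 4.618


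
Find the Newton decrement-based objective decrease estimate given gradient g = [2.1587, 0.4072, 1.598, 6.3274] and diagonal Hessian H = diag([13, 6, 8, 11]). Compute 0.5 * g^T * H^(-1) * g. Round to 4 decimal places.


Step 1: H is diagonal, so H^(-1) * g = [0.1661, 0.0679, 0.1998, 0.5752].
Step 2: g^T H^(-1) g = sum_i g_i^2 / H_ii
  = (2.1587)^2/13 + (0.4072)^2/6 + (1.598)^2/8 + (6.3274)^2/11
  = 0.3585 + 0.0276 + 0.3192 + 3.6396 = 4.3449
Step 3: Objective decrease = 0.5 * g^T H^(-1) g = 2.1725


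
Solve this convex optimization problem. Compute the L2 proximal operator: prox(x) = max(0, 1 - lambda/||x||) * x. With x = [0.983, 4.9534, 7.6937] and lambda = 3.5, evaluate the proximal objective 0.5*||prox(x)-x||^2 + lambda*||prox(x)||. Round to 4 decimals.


Step 1: Compute ||x||.
||x|| = 9.203
Step 2: Compute scaling factor.
scale = max(0, 1 - 3.5/9.203) = 0.6197
Step 3: prox(x) = [0.6092, 3.0696, 4.7677]
||prox(x)|| = 5.703
Step 4: Proximal objective.
0.5*||prox-x||^2 = 6.125
lambda*||prox|| = 19.9605
Total = 26.0856


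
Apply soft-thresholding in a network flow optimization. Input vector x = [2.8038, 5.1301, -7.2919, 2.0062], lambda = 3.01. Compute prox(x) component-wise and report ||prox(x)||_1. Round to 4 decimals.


Soft-thresholding with lambda = 3.01:
prox(2.8038) = sign(2.8038)*max(|2.8038| - 3.01, 0) = 0.0
prox(5.1301) = sign(5.1301)*max(|5.1301| - 3.01, 0) = 2.1201
prox(-7.2919) = sign(-7.2919)*max(|-7.2919| - 3.01, 0) = -4.2819
prox(2.0062) = sign(2.0062)*max(|2.0062| - 3.01, 0) = 0.0
prox(x) = [0.0, 2.1201, -4.2819, 0.0]
||prox(x)||_1 = 0.0 + 2.1201 + 4.2819 + 0.0 = 6.402


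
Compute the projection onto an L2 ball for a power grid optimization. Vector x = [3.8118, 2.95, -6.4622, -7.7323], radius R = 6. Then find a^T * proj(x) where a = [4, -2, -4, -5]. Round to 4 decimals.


Step 1: Compute ||x|| (intermediates to 6 decimals).
||x|| = sqrt(3.8118^2 + 2.95^2 + (-6.4622)^2 + (-7.7323)^2) = 11.170533
Step 2: Project.
Since ||x|| > R, scale = R/||x|| = 6/11.170533 = 0.537127, proj(x) = scale * x
proj(x) = [2.047421, 1.584525, -3.471022, -4.153227]
Step 3: Dot product.
a^T * proj(x) = 4*2.047421 - 2*1.584525 - 4*(-3.471022) - 5*(-4.153227) = 39.6709


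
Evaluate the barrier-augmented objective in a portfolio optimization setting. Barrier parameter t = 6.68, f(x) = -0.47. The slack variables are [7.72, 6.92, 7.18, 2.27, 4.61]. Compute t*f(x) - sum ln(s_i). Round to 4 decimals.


Step 1: Compute log-barrier.
ln values: [2.0438, 1.9344, 1.9713, 0.8198, 1.5282]
phi = -(2.0438 + 1.9344 + 1.9713 + 0.8198 + 1.5282) = -8.2975
Step 2: Compute augmented objective.
t*f(x) = 6.68*-0.47 = -3.1396
Total = -3.1396 - 8.2975 = -11.4371


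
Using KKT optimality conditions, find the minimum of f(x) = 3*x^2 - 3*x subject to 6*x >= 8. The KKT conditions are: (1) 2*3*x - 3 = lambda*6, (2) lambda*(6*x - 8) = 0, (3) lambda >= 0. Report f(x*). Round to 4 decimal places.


Step 1: Try lambda = 0 (constraint inactive).
x_unc = 3/(2*3) = 0.5
Check: 6*0.5 = 3.0 < 8 -- violated!
Step 2: Constraint must be active: 6*x = 8
x* = 8/6 = 4/3 = 1.3333 (rounded; the exact value 4/3 is used below)
lambda = (2*3*(4/3) - 3)/6 = 0.8333
Step 3: Compute optimal value.
f(x*) = 3*(4/3)^2 - 3*(4/3) = 1.3333


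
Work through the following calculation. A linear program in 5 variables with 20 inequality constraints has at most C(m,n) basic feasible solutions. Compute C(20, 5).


Each vertex corresponds to some choice of n active constraints out of m, so the number of vertices is at most C(m, n) = m! / (n!(m-n)!).
m = 20, n = 5
Numerator: 20 * 19 * 18 * 17 * 16
Denominator: 5! = 120
C(20, 5) = 15504


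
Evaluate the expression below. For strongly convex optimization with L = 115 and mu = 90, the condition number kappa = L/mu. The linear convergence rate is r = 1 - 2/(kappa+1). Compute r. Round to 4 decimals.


Step 1: Compute the condition number.
kappa = L/mu = 115/90 = 1.2778
Step 2: Compute the convergence rate.
r = 1 - 2/(kappa + 1) = 1 - 2*mu/(L + mu) = (L - mu)/(L + mu) = 25/205 = 0.122


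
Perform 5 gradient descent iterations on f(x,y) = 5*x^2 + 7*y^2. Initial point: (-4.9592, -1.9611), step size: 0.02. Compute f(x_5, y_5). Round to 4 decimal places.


Gradient descent on f(x,y) = 5*x^2 + 7*y^2.
Starting point: (-4.9592, -1.9611), alpha = 0.02
Step 1: grad_x = 2*5*-4.9592 = -49.592, grad_y = 2*7*-1.9611 = -27.4554
  x_1 = -4.9592 - 0.02*-49.592 = -3.9674
  y_1 = -1.9611 - 0.02*-27.4554 = -1.412
Step 2: grad_x = 2*5*-3.9674 = -39.6736, grad_y = 2*7*-1.412 = -19.7679
  x_2 = -3.9674 - 0.02*-39.6736 = -3.1739
  y_2 = -1.412 - 0.02*-19.7679 = -1.0166
Step 3: grad_x = 2*5*-3.1739 = -31.7389, grad_y = 2*7*-1.0166 = -14.2329
  x_3 = -3.1739 - 0.02*-31.7389 = -2.5391
  y_3 = -1.0166 - 0.02*-14.2329 = -0.732
Step 4: grad_x = 2*5*-2.5391 = -25.3911, grad_y = 2*7*-0.732 = -10.2477
  x_4 = -2.5391 - 0.02*-25.3911 = -2.0313
  y_4 = -0.732 - 0.02*-10.2477 = -0.527
Step 5: grad_x = 2*5*-2.0313 = -20.3129, grad_y = 2*7*-0.527 = -7.3783
  x_5 = -2.0313 - 0.02*-20.3129 = -1.625
  y_5 = -0.527 - 0.02*-7.3783 = -0.3795
f(-1.625, -0.3795) = 5*(-1.625)^2 + 7*(-0.3795)^2 = 14.2115


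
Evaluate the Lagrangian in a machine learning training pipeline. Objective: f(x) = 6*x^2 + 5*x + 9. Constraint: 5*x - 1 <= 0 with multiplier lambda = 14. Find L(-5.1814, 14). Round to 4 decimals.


Step 1: Evaluate f(x).
f(-5.1814) = 6*(-5.1814)^2 + 5*(-5.1814) + 9 = 144.1744
Step 2: Evaluate g(x).
g(-5.1814) = 5*-5.1814 - 1 = -26.907
Step 3: Compute Lagrangian.
L = 144.1744 + 14*-26.907 = -232.5236


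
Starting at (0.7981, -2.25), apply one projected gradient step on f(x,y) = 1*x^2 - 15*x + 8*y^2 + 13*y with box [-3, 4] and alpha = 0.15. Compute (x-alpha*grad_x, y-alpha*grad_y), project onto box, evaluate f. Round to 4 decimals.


Step 1: Compute gradient at (0.7981, -2.25).
grad_x = 2*1*0.7981 - 15 = -13.4038
grad_y = 2*8*-2.25 + 13 = -23.0
Step 2: Gradient step.
x_raw = 0.7981 - 0.15*-13.4038 = 2.8087
y_raw = -2.25 - 0.15*-23.0 = 1.2
Step 3: Project onto [-3, 4].
x_proj = clip(2.8087) = 2.8087
y_proj = clip(1.2) = 1.2
Step 4: Evaluate f.
f(2.8087, 1.2) = -7.1214


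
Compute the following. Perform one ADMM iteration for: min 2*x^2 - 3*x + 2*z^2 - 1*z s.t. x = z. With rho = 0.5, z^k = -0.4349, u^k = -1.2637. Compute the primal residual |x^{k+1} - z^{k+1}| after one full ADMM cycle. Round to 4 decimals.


ADMM iteration with rho = 0.5, z^k = -0.4349, u^k = -1.2637
Step 1: x-update.
Minimize 2*x^2 - 3*x + (0.5/2)*(x + 0.4349 - 1.2637)^2
FOC: (2*2 + 0.5)*x = 3 + 0.5*(-0.4349 + 1.2637)
x^{k+1} = 0.7588
Step 2: z-update.
Minimize 2*z^2 - 1*z + (0.5/2)*(0.7588 - z - 1.2637)^2
FOC: (2*2 + 0.5)*z = 1 + 0.5*(0.7588 - 1.2637)
z^{k+1} = 0.1661
Step 3: u-update.
u^{k+1} = -1.2637 + 0.7588 - 0.1661 = -0.6711
Step 4: Primal residual = |0.7588 - 0.1661| = 0.5926


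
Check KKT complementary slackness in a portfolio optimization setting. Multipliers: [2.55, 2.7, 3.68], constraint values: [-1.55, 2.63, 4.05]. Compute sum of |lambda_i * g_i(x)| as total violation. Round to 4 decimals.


KKT complementary slackness check:
lambda_1 * g_1 = 2.55 * -1.55 = -3.9525
lambda_2 * g_2 = 2.7 * 2.63 = 7.101
lambda_3 * g_3 = 3.68 * 4.05 = 14.904
Total violation = 3.9525 + 7.101 + 14.904 = 25.9575


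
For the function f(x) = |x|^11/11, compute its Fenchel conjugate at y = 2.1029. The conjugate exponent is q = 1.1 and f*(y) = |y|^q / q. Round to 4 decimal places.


The conjugate exponent q satisfies 1/p + 1/q = 1.
p = 11, so q = 11/(11 - 1) = 1.1
|y|^q = 2.1029^1.1 = 2.2652
f*(2.1029) = 2.2652 / 1.1 = 2.0592


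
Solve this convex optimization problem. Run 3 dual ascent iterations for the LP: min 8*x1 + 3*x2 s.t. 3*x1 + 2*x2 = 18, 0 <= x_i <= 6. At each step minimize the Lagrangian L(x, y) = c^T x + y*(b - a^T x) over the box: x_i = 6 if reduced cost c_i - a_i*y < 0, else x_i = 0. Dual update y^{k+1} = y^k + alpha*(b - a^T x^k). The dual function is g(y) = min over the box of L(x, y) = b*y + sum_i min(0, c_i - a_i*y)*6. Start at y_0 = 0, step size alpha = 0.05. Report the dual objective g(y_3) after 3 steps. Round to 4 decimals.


Dual ascent for LP: min 8*x1 + 3*x2, 3*x1 + 2*x2 = 18, 0 <= x_i <= 6
Step 1: y^k = 0.0, reduced costs: (8.0, 3.0)
  x^k = (0.0, 0.0), subgradient = b - a^T x = 18.0
  y^{k+1} = 0.0 + 0.05*18.0 = 0.9
Step 2: y^k = 0.9, reduced costs: (5.3, 1.2)
  x^k = (0.0, 0.0), subgradient = b - a^T x = 18.0
  y^{k+1} = 0.9 + 0.05*18.0 = 1.8
Step 3: y^k = 1.8, reduced costs: (2.6, -0.6)
  x^k = (0.0, 6.0), subgradient = b - a^T x = 6.0
  y^{k+1} = 1.8 + 0.05*6.0 = 2.1
Dual objective at y_3 = 2.1: reduced costs (1.7, -1.2), box minimizer x = (0.0, 6.0)
g(y_3) = b*y + (c1 - a1*y)*x1 + (c2 - a2*y)*x2 = 18*2.1 + 1.7*0.0 + (-1.2)*6.0 = 37.8 + 0.0 - 7.2 = 30.6


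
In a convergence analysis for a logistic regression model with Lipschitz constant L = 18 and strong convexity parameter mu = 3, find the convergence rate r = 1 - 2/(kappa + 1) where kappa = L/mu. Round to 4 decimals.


Step 1: Compute the condition number.
kappa = L/mu = 18/3 = 6.0
Step 2: Compute the convergence rate.
r = 1 - 2/(kappa + 1) = 1 - 2*mu/(L + mu) = (L - mu)/(L + mu) = 15/21 = 0.7143


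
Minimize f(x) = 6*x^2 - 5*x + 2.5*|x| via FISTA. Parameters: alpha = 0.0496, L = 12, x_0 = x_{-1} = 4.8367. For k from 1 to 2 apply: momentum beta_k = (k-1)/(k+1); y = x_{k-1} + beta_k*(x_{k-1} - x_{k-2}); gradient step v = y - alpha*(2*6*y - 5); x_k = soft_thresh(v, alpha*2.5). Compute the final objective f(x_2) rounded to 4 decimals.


FISTA on f(x) = 6*x^2 - 5*x + 2.5*|x|
L = 12, alpha = 0.0496
Iteration 1: beta = 0.0, y = 4.8367 + 0.0*(4.8367 - 4.8367) = 4.8367
  grad(y) = 53.0404, v = y - alpha*grad = 2.2059
  prox(v) = soft_thresh(2.2059, 0.124) = 2.0819
Iteration 2: beta = 0.3333, y = 2.0819 + 0.3333*(2.0819 - 4.8367) = 1.1636
  grad(y) = 8.9635, v = y - alpha*grad = 0.719
  prox(v) = soft_thresh(0.719, 0.124) = 0.595
f(x_2) = 6*0.595^2 - 5*0.595 + 2.5*|0.595| = 0.6368


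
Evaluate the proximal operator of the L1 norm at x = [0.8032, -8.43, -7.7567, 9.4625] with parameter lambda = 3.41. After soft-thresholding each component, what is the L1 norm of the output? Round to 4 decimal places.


Soft-thresholding with lambda = 3.41:
prox(0.8032) = sign(0.8032)*max(|0.8032| - 3.41, 0) = 0.0
prox(-8.43) = sign(-8.43)*max(|-8.43| - 3.41, 0) = -5.02
prox(-7.7567) = sign(-7.7567)*max(|-7.7567| - 3.41, 0) = -4.3467
prox(9.4625) = sign(9.4625)*max(|9.4625| - 3.41, 0) = 6.0525
prox(x) = [0.0, -5.02, -4.3467, 6.0525]
||prox(x)||_1 = 0.0 + 5.02 + 4.3467 + 6.0525 = 15.4192


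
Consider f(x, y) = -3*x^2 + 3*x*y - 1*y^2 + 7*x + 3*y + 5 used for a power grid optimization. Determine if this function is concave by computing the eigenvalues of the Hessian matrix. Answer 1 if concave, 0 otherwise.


The Hessian of f(x,y) = -3*x^2 + 3*x*y - 1*y^2 + 7*x + 3*y + 5 is:
H = [[-6, 3], [3, -2]]
Trace = -6 - 2 = -8
Determinant = -6*-2 - (3)^2 = 3
Discriminant = (-8)^2 - 4*3 = 52.0
Eigenvalues: lambda_1 = -7.6056, lambda_2 = -0.3944
The function is concave.

1


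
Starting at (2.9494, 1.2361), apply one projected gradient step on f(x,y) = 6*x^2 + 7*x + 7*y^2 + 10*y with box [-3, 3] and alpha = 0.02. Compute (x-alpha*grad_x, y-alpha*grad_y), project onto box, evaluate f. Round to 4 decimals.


Step 1: Compute gradient at (2.9494, 1.2361).
grad_x = 2*6*2.9494 + 7 = 42.3928
grad_y = 2*7*1.2361 + 10 = 27.3054
Step 2: Gradient step.
x_raw = 2.9494 - 0.02*42.3928 = 2.1015
y_raw = 1.2361 - 0.02*27.3054 = 0.69
Step 3: Project onto [-3, 3].
x_proj = clip(2.1015) = 2.1015
y_proj = clip(0.69) = 0.69
Step 4: Evaluate f.
f(2.1015, 0.69) = 51.4423


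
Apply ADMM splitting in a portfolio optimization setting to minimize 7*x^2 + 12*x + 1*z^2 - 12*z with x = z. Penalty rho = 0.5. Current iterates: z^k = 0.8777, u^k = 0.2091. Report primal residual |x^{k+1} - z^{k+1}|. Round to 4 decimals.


ADMM iteration with rho = 0.5, z^k = 0.8777, u^k = 0.2091
Step 1: x-update.
Minimize 7*x^2 + 12*x + (0.5/2)*(x - 0.8777 + 0.2091)^2
FOC: (2*7 + 0.5)*x = -12 + 0.5*(0.8777 - 0.2091)
x^{k+1} = -0.8045
Step 2: z-update.
Minimize 1*z^2 - 12*z + (0.5/2)*(-0.8045 - z + 0.2091)^2
FOC: (2*1 + 0.5)*z = 12 + 0.5*(-0.8045 + 0.2091)
z^{k+1} = 4.6809
Step 3: u-update.
u^{k+1} = 0.2091 - 0.8045 - 4.6809 = -5.2763
Step 4: Primal residual = |-0.8045 - 4.6809| = 5.4854


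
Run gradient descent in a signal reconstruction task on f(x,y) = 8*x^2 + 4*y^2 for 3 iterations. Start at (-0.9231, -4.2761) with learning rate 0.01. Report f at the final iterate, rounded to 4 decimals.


Gradient descent on f(x,y) = 8*x^2 + 4*y^2.
Starting point: (-0.9231, -4.2761), alpha = 0.01
Step 1: grad_x = 2*8*-0.9231 = -14.7696, grad_y = 2*4*-4.2761 = -34.2088
  x_1 = -0.9231 - 0.01*-14.7696 = -0.7754
  y_1 = -4.2761 - 0.01*-34.2088 = -3.934
Step 2: grad_x = 2*8*-0.7754 = -12.4065, grad_y = 2*4*-3.934 = -31.4721
  x_2 = -0.7754 - 0.01*-12.4065 = -0.6513
  y_2 = -3.934 - 0.01*-31.4721 = -3.6193
Step 3: grad_x = 2*8*-0.6513 = -10.4214, grad_y = 2*4*-3.6193 = -28.9543
  x_3 = -0.6513 - 0.01*-10.4214 = -0.5471
  y_3 = -3.6193 - 0.01*-28.9543 = -3.3297
f(-0.5471, -3.3297) = 8*(-0.5471)^2 + 4*(-3.3297)^2 = 46.7436


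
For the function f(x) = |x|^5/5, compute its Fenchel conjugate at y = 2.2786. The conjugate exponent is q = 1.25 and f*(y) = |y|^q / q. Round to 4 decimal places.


The conjugate exponent q satisfies 1/p + 1/q = 1.
p = 5, so q = 5/(5 - 1) = 1.25
|y|^q = 2.2786^1.25 = 2.7995
f*(2.2786) = 2.7995 / 1.25 = 2.2396


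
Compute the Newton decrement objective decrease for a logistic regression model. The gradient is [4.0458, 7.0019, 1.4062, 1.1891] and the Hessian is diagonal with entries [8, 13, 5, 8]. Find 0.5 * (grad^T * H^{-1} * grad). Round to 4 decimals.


Step 1: H is diagonal, so H^(-1) * g = [0.5057, 0.5386, 0.2812, 0.1486].
Step 2: g^T H^(-1) g = sum_i g_i^2 / H_ii
  = (4.0458)^2/8 + (7.0019)^2/13 + (1.4062)^2/5 + (1.1891)^2/8
  = 2.0461 + 3.7713 + 0.3955 + 0.1767 = 6.3896
Step 3: Objective decrease = 0.5 * g^T H^(-1) g = 3.1948


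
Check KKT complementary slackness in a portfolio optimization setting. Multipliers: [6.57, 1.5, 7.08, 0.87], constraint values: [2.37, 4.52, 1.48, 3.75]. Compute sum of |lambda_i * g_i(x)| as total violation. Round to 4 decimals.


KKT complementary slackness check:
lambda_1 * g_1 = 6.57 * 2.37 = 15.5709
lambda_2 * g_2 = 1.5 * 4.52 = 6.78
lambda_3 * g_3 = 7.08 * 1.48 = 10.4784
lambda_4 * g_4 = 0.87 * 3.75 = 3.2625
Total violation = 15.5709 + 6.78 + 10.4784 + 3.2625 = 36.0918


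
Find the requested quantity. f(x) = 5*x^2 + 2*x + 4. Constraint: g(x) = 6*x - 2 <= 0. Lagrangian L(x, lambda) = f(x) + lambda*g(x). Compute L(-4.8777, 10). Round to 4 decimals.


Step 1: Evaluate f(x).
f(-4.8777) = 5*(-4.8777)^2 + 2*(-4.8777) + 4 = 113.2044
Step 2: Evaluate g(x).
g(-4.8777) = 6*-4.8777 - 2 = -31.2662
Step 3: Compute Lagrangian.
L = 113.2044 + 10*-31.2662 = -199.4576


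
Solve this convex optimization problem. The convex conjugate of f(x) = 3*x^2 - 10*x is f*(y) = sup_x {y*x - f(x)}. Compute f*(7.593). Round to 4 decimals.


f*(y) = sup_x {y*x - a*x^2 - b*x} = sup_x {(y-b)*x - a*x^2}
FOC: (y - b) - 2a*x = 0 => x* = (y - b)/(2a)
x* = (7.593 + 10)/(2*3) = 2.9322
f*(7.593) = (y-b)^2/(4a) = (7.593 + 10)^2/(4*3)
= 309.5136/12 = 25.7928
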